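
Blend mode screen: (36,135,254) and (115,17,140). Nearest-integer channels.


Screen: C = 255 - (255-A)×(255-B)/255, rounded to nearest integer
R: 255 - (255-36)×(255-115)/255 = 255 - 30660/255 ≈ 255 - 120.235 = 134.765 → 135
G: 255 - (255-135)×(255-17)/255 = 255 - 28560/255 ≈ 255 - 112.000 = 143.000 → 143
B: 255 - (255-254)×(255-140)/255 = 255 - 115/255 ≈ 255 - 0.451 = 254.549 → 255
= RGB(135, 143, 255)


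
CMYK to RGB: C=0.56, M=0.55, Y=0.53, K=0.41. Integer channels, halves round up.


R = 255 × (1-C) × (1-K) = 255 × 0.44 × 0.59 = 66.198 → 66
G = 255 × (1-M) × (1-K) = 255 × 0.45 × 0.59 = 67.7025 → 68
B = 255 × (1-Y) × (1-K) = 255 × 0.47 × 0.59 = 70.7115 → 71
= RGB(66, 68, 71)


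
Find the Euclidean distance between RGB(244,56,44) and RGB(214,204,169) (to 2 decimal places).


d = √[(R₁-R₂)² + (G₁-G₂)² + (B₁-B₂)²]
d = √[(244-214)² + (56-204)² + (44-169)²]
d = √[900 + 21904 + 15625]
d = √38429
d ≈ 196.03


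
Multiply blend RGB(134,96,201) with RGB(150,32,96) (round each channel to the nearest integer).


Multiply: C = A×B/255, rounded to nearest integer
R: 134×150/255 = 20100/255 ≈ 78.824 → 79
G: 96×32/255 = 3072/255 ≈ 12.047 → 12
B: 201×96/255 = 19296/255 ≈ 75.671 → 76
= RGB(79, 12, 76)


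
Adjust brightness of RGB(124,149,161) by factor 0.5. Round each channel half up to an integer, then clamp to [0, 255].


Multiply each channel by 0.5, round half up, clamp to [0, 255]
R: 124×0.5 = 62
G: 149×0.5 = 74.5 → round → 75
B: 161×0.5 = 80.5 → round → 81
= RGB(62, 75, 81)


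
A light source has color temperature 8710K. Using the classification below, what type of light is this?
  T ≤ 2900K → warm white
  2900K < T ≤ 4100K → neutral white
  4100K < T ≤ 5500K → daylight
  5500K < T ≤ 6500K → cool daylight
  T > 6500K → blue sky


Temperature: 8710K
8710K > 6500K → blue sky
Classification: blue sky


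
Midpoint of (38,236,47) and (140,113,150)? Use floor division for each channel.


Midpoint: each channel = ⌊(C₁+C₂)/2⌋
R: ⌊(38+140)/2⌋ = 89
G: ⌊(236+113)/2⌋ = 174
B: ⌊(47+150)/2⌋ = 98
= RGB(89, 174, 98)


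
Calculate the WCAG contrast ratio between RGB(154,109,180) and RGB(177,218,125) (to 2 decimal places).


Linearize each sRGB channel c=v/255: c/12.92 if c ≤ 0.04045 else ((c+0.055)/1.055)^2.4
L = 0.2126×R_lin + 0.7152×G_lin + 0.0722×B_lin
Color 1 (154,109,180):
  R=154: 154/255≈0.6039 > 0.04045 → ((0.6039+0.055)/1.055)^2.4 ≈ 0.32314
  G=109: 109/255≈0.4275 > 0.04045 → ((0.4275+0.055)/1.055)^2.4 ≈ 0.15293
  B=180: 180/255≈0.7059 > 0.04045 → ((0.7059+0.055)/1.055)^2.4 ≈ 0.45641
  L1 = 0.2126×0.32314 + 0.7152×0.15293 + 0.0722×0.45641 ≈ 0.21103
Color 2 (177,218,125):
  R=177: 177/255≈0.6941 > 0.04045 → ((0.6941+0.055)/1.055)^2.4 ≈ 0.43966
  G=218: 218/255≈0.8549 > 0.04045 → ((0.8549+0.055)/1.055)^2.4 ≈ 0.70110
  B=125: 125/255≈0.4902 > 0.04045 → ((0.4902+0.055)/1.055)^2.4 ≈ 0.20508
  L2 = 0.2126×0.43966 + 0.7152×0.70110 + 0.0722×0.20508 ≈ 0.60971
Lighter = 0.60971, Darker = 0.21103
Ratio = (L_lighter + 0.05) / (L_darker + 0.05)
Ratio = (0.60971 + 0.05) / (0.21103 + 0.05) = 0.65971 / 0.26103 ≈ 2.5274
Ratio ≈ 2.53:1


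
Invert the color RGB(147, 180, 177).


Invert: (255-R, 255-G, 255-B)
R: 255-147 = 108
G: 255-180 = 75
B: 255-177 = 78
= RGB(108, 75, 78)


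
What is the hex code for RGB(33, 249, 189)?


R = 33 → 21 (hex)
G = 249 → F9 (hex)
B = 189 → BD (hex)
Hex = #21F9BD


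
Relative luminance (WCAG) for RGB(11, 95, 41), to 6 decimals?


Linearize each channel (sRGB transfer function): c = v/255; c_lin = c/12.92 if c ≤ 0.04045, else ((c+0.055)/1.055)^2.4
  R: 11/255 ≈ 0.043137 > 0.04045 → ((0.043137+0.055)/1.055)^2.4 ≈ 0.003347
  G: 95/255 ≈ 0.372549 > 0.04045 → ((0.372549+0.055)/1.055)^2.4 ≈ 0.114435
  B: 41/255 ≈ 0.160784 > 0.04045 → ((0.160784+0.055)/1.055)^2.4 ≈ 0.022174
R_lin = 0.003347, G_lin = 0.114435, B_lin = 0.022174
L = 0.2126×R + 0.7152×G + 0.0722×B
L = 0.2126×0.003347 + 0.7152×0.114435 + 0.0722×0.022174
L ≈ 0.084157


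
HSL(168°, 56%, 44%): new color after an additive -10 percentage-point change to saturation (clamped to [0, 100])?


Original S = 56%
Adjustment = -10 percentage points
New S = 56 + (-10) = 46
Clamp to [0, 100] → 46
= HSL(168°, 46%, 44%)


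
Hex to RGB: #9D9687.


9D → 157 (R)
96 → 150 (G)
87 → 135 (B)
= RGB(157, 150, 135)


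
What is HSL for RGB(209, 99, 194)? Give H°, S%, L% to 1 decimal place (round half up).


Normalize: R'=209/255≈0.8196, G'=99/255≈0.3882, B'=194/255≈0.7608
Max=209/255, Min=99/255, Δ=Max-Min=110/255
L = (Max+Min)/2 = (209+99)/510 = 308/510 = 0.60392… → L = 60.4%
L > 0.5 → S = Δ/(2-Max-Min) = 110/(510-209-99) = 110/202 = 0.54455… → S = 54.5%
(the 1/255 factors cancel in S and H, so raw channel differences can be used)
Max is R' → H = 60 × (((G-B)/Δ) mod 6) = 60 × (((99-194)/110) mod 6)
  (-95)/110 = -0.8636…; negative, so add 6 → 5.1363…
  H = 60 × 5.1363… = 308.181…° → H = 308.2°
= HSL(308.2°, 54.5%, 60.4%)


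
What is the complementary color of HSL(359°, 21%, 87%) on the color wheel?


Complement = opposite side of color wheel = hue + 180°
H' = (359 + 180) mod 360 = 179°
S and L unchanged.
= HSL(179°, 21%, 87%)


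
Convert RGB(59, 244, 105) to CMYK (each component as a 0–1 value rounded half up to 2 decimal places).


R'=59/255≈0.2314, G'=244/255≈0.9569, B'=105/255≈0.4118
K = 1 - max(R',G',B') = 1 - 244/255 = 11/255 = 0.04313… → 0.04
(1-R'-K)/(1-K) simplifies to (max-R)/max with max = 244:
C = (244-59)/244 = 185/244 = 0.75819… → 0.76
M = (244-244)/244 = 0/244 = 0 → 0.00
Y = (244-105)/244 = 139/244 = 0.56967… → 0.57
= CMYK(0.76, 0.00, 0.57, 0.04)


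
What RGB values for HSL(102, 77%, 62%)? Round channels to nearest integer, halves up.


H=102°, S=0.77, L=0.62
C = (1-|2L-1|)×S = (1-|0.24|)×0.77 = 0.5852
H' = H/60 = 102/60 ≈ 1.7000; X = C×(1-|H' mod 2 - 1|) = 0.17556
m = L - C/2 = 0.62 - 0.2926 = 0.3274
Sector ⌊H'⌋ = 1 → (R',G',B') = (0.17556, 0.5852, 0.0)
RGB = ((R'+m)×255, (G'+m)×255, (B'+m)×255) = (128.2548, 232.713, 83.487)
Round half up → RGB(128, 233, 83)


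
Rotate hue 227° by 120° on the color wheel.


New hue = (H + rotation) mod 360
New hue = (227 + 120) mod 360
= 347 mod 360
= 347°


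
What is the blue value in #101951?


Color: #101951
R = 10 = 16
G = 19 = 25
B = 51 = 81
Blue = 81


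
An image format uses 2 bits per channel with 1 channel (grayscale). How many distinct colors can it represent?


Total bits = 2 bits/channel × 1 channels = 2 bits
Distinct colors = 2^2
= 4 colors


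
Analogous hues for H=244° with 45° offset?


Base hue: 244°
Left analog: (244 - 45) mod 360 = 199°
Right analog: (244 + 45) mod 360 = 289°
Analogous hues = 199° and 289°


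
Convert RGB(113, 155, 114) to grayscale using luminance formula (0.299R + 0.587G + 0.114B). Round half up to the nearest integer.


Gray = 0.299×R + 0.587×G + 0.114×B
Gray = 0.299×113 + 0.587×155 + 0.114×114
Gray = 33.787 + 90.985 + 12.996
Gray = 137.768 → round half up → 138
Gray = 138


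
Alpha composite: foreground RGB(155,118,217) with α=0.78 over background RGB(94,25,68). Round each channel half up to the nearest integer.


C = α×F + (1-α)×B, with 1-α = 0.22
R: 0.78×155 + 0.22×94 = 120.90 + 20.68 = 141.58 → 142
G: 0.78×118 + 0.22×25 = 92.04 + 5.50 = 97.54 → 98
B: 0.78×217 + 0.22×68 = 169.26 + 14.96 = 184.22 → 184
= RGB(142, 98, 184)


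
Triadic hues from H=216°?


Triadic: equally spaced at 120° intervals
H1 = 216°
H2 = (216 + 120) mod 360 = 336°
H3 = (216 + 240) mod 360 = 96°
Triadic = 216°, 336°, 96°


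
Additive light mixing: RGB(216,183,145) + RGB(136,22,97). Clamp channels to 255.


Additive: each channel = min(255, C₁+C₂)
R: 216+136 = 352 → 255
G: 183+22 = 205 → 205
B: 145+97 = 242 → 242
= RGB(255, 205, 242)


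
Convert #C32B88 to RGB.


C3 → 195 (R)
2B → 43 (G)
88 → 136 (B)
= RGB(195, 43, 136)


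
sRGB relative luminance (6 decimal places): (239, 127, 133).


Linearize each channel (sRGB transfer function): c = v/255; c_lin = c/12.92 if c ≤ 0.04045, else ((c+0.055)/1.055)^2.4
  R: 239/255 ≈ 0.937255 > 0.04045 → ((0.937255+0.055)/1.055)^2.4 ≈ 0.863157
  G: 127/255 ≈ 0.498039 > 0.04045 → ((0.498039+0.055)/1.055)^2.4 ≈ 0.212231
  B: 133/255 ≈ 0.521569 > 0.04045 → ((0.521569+0.055)/1.055)^2.4 ≈ 0.234551
R_lin = 0.863157, G_lin = 0.212231, B_lin = 0.234551
L = 0.2126×R + 0.7152×G + 0.0722×B
L = 0.2126×0.863157 + 0.7152×0.212231 + 0.0722×0.234551
L ≈ 0.352229


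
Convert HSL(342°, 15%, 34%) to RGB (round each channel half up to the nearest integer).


H=342°, S=0.15, L=0.34
C = (1-|2L-1|)×S = (1-|-0.32|)×0.15 = 0.102
H' = H/60 = 342/60 ≈ 5.7000; X = C×(1-|H' mod 2 - 1|) = 0.0306
m = L - C/2 = 0.34 - 0.051 = 0.289
Sector ⌊H'⌋ = 5 → (R',G',B') = (0.102, 0.0, 0.0306)
RGB = ((R'+m)×255, (G'+m)×255, (B'+m)×255) = (99.705, 73.695, 81.498)
Round half up → RGB(100, 74, 81)


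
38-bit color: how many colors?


Colors = 2^bits = 2^38
= 274,877,906,944 colors


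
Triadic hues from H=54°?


Triadic: equally spaced at 120° intervals
H1 = 54°
H2 = (54 + 120) mod 360 = 174°
H3 = (54 + 240) mod 360 = 294°
Triadic = 54°, 174°, 294°


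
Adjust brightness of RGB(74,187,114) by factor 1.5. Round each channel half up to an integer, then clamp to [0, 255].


Multiply each channel by 1.5, round half up, clamp to [0, 255]
R: 74×1.5 = 111
G: 187×1.5 = 280.5 → round → 281 → clamp → 255
B: 114×1.5 = 171
= RGB(111, 255, 171)


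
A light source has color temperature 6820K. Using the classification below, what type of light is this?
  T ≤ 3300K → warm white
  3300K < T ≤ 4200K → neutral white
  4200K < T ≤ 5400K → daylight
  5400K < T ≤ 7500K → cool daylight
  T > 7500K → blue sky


Temperature: 6820K
5400K < 6820K ≤ 7500K → cool daylight
Classification: cool daylight


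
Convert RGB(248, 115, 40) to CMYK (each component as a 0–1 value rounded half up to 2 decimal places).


R'=248/255≈0.9725, G'=115/255≈0.4510, B'=40/255≈0.1569
K = 1 - max(R',G',B') = 1 - 248/255 = 7/255 = 0.02745… → 0.03
(1-R'-K)/(1-K) simplifies to (max-R)/max with max = 248:
C = (248-248)/248 = 0/248 = 0 → 0.00
M = (248-115)/248 = 133/248 = 0.53629… → 0.54
Y = (248-40)/248 = 208/248 = 0.83870… → 0.84
= CMYK(0.00, 0.54, 0.84, 0.03)


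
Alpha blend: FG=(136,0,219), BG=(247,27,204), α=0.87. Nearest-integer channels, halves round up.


C = α×F + (1-α)×B, with 1-α = 0.13
R: 0.87×136 + 0.13×247 = 118.32 + 32.11 = 150.43 → 150
G: 0.87×0 + 0.13×27 = 0.00 + 3.51 = 3.51 → 4
B: 0.87×219 + 0.13×204 = 190.53 + 26.52 = 217.05 → 217
= RGB(150, 4, 217)


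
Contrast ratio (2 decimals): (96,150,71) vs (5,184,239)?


Linearize each sRGB channel c=v/255: c/12.92 if c ≤ 0.04045 else ((c+0.055)/1.055)^2.4
L = 0.2126×R_lin + 0.7152×G_lin + 0.0722×B_lin
Color 1 (96,150,71):
  R=96: 96/255≈0.3765 > 0.04045 → ((0.3765+0.055)/1.055)^2.4 ≈ 0.11697
  G=150: 150/255≈0.5882 > 0.04045 → ((0.5882+0.055)/1.055)^2.4 ≈ 0.30499
  B=71: 71/255≈0.2784 > 0.04045 → ((0.2784+0.055)/1.055)^2.4 ≈ 0.06301
  L1 = 0.2126×0.11697 + 0.7152×0.30499 + 0.0722×0.06301 ≈ 0.24754
Color 2 (5,184,239):
  R=5: 5/255≈0.0196 ≤ 0.04045 → 0.0196/12.92 ≈ 0.00152
  G=184: 184/255≈0.7216 > 0.04045 → ((0.7216+0.055)/1.055)^2.4 ≈ 0.47932
  B=239: 239/255≈0.9373 > 0.04045 → ((0.9373+0.055)/1.055)^2.4 ≈ 0.86316
  L2 = 0.2126×0.00152 + 0.7152×0.47932 + 0.0722×0.86316 ≈ 0.40545
Lighter = 0.40545, Darker = 0.24754
Ratio = (L_lighter + 0.05) / (L_darker + 0.05)
Ratio = (0.40545 + 0.05) / (0.24754 + 0.05) = 0.45545 / 0.29754 ≈ 1.5307
Ratio ≈ 1.53:1


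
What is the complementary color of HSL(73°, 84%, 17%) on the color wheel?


Complement = opposite side of color wheel = hue + 180°
H' = (73 + 180) mod 360 = 253°
S and L unchanged.
= HSL(253°, 84%, 17%)


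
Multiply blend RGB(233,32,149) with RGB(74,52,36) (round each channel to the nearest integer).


Multiply: C = A×B/255, rounded to nearest integer
R: 233×74/255 = 17242/255 ≈ 67.616 → 68
G: 32×52/255 = 1664/255 ≈ 6.525 → 7
B: 149×36/255 = 5364/255 ≈ 21.035 → 21
= RGB(68, 7, 21)


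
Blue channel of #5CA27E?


Color: #5CA27E
R = 5C = 92
G = A2 = 162
B = 7E = 126
Blue = 126


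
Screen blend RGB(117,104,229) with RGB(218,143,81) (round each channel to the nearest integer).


Screen: C = 255 - (255-A)×(255-B)/255, rounded to nearest integer
R: 255 - (255-117)×(255-218)/255 = 255 - 5106/255 ≈ 255 - 20.024 = 234.976 → 235
G: 255 - (255-104)×(255-143)/255 = 255 - 16912/255 ≈ 255 - 66.322 = 188.678 → 189
B: 255 - (255-229)×(255-81)/255 = 255 - 4524/255 ≈ 255 - 17.741 = 237.259 → 237
= RGB(235, 189, 237)


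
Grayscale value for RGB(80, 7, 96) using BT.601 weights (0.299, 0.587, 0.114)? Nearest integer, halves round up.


Gray = 0.299×R + 0.587×G + 0.114×B
Gray = 0.299×80 + 0.587×7 + 0.114×96
Gray = 23.920 + 4.109 + 10.944
Gray = 38.973 → round half up → 39
Gray = 39


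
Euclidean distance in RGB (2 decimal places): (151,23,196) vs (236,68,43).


d = √[(R₁-R₂)² + (G₁-G₂)² + (B₁-B₂)²]
d = √[(151-236)² + (23-68)² + (196-43)²]
d = √[7225 + 2025 + 23409]
d = √32659
d ≈ 180.72


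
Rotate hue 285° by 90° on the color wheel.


New hue = (H + rotation) mod 360
New hue = (285 + 90) mod 360
= 375 mod 360
= 15°


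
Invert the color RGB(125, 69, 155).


Invert: (255-R, 255-G, 255-B)
R: 255-125 = 130
G: 255-69 = 186
B: 255-155 = 100
= RGB(130, 186, 100)


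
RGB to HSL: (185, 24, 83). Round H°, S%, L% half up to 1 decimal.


Normalize: R'=185/255≈0.7255, G'=24/255≈0.0941, B'=83/255≈0.3255
Max=185/255, Min=24/255, Δ=Max-Min=161/255
L = (Max+Min)/2 = (185+24)/510 = 209/510 = 0.40980… → L = 41.0%
L ≤ 0.5 → S = Δ/(Max+Min) = 161/(185+24) = 161/209 = 0.77033… → S = 77.0%
(the 1/255 factors cancel in S and H, so raw channel differences can be used)
Max is R' → H = 60 × (((G-B)/Δ) mod 6) = 60 × (((24-83)/161) mod 6)
  (-59)/161 = -0.3664…; negative, so add 6 → 5.6335…
  H = 60 × 5.6335… = 338.012…° → H = 338.0°
= HSL(338.0°, 77.0%, 41.0%)


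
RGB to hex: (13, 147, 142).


R = 13 → 0D (hex)
G = 147 → 93 (hex)
B = 142 → 8E (hex)
Hex = #0D938E


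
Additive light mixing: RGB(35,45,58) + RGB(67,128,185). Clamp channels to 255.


Additive: each channel = min(255, C₁+C₂)
R: 35+67 = 102 → 102
G: 45+128 = 173 → 173
B: 58+185 = 243 → 243
= RGB(102, 173, 243)


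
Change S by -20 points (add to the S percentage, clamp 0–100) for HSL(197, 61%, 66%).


Original S = 61%
Adjustment = -20 percentage points
New S = 61 + (-20) = 41
Clamp to [0, 100] → 41
= HSL(197°, 41%, 66%)


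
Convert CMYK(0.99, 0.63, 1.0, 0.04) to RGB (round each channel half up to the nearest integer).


R = 255 × (1-C) × (1-K) = 255 × 0.01 × 0.96 = 2.448 → 2
G = 255 × (1-M) × (1-K) = 255 × 0.37 × 0.96 = 90.576 → 91
B = 255 × (1-Y) × (1-K) = 255 × 0.00 × 0.96 = 0
= RGB(2, 91, 0)


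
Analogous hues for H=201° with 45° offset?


Base hue: 201°
Left analog: (201 - 45) mod 360 = 156°
Right analog: (201 + 45) mod 360 = 246°
Analogous hues = 156° and 246°


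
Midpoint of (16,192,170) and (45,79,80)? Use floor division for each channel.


Midpoint: each channel = ⌊(C₁+C₂)/2⌋
R: ⌊(16+45)/2⌋ = 30
G: ⌊(192+79)/2⌋ = 135
B: ⌊(170+80)/2⌋ = 125
= RGB(30, 135, 125)


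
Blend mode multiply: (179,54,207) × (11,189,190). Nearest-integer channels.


Multiply: C = A×B/255, rounded to nearest integer
R: 179×11/255 = 1969/255 ≈ 7.722 → 8
G: 54×189/255 = 10206/255 ≈ 40.024 → 40
B: 207×190/255 = 39330/255 ≈ 154.235 → 154
= RGB(8, 40, 154)


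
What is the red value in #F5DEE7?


Color: #F5DEE7
R = F5 = 245
G = DE = 222
B = E7 = 231
Red = 245


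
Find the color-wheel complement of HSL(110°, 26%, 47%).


Complement = opposite side of color wheel = hue + 180°
H' = (110 + 180) mod 360 = 290°
S and L unchanged.
= HSL(290°, 26%, 47%)


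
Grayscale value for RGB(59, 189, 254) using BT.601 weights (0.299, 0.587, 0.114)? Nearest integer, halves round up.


Gray = 0.299×R + 0.587×G + 0.114×B
Gray = 0.299×59 + 0.587×189 + 0.114×254
Gray = 17.641 + 110.943 + 28.956
Gray = 157.540 → round half up → 158
Gray = 158


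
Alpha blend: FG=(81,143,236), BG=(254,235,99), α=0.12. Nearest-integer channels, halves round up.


C = α×F + (1-α)×B, with 1-α = 0.88
R: 0.12×81 + 0.88×254 = 9.72 + 223.52 = 233.24 → 233
G: 0.12×143 + 0.88×235 = 17.16 + 206.80 = 223.96 → 224
B: 0.12×236 + 0.88×99 = 28.32 + 87.12 = 115.44 → 115
= RGB(233, 224, 115)


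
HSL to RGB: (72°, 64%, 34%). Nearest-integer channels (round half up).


H=72°, S=0.64, L=0.34
C = (1-|2L-1|)×S = (1-|-0.32|)×0.64 = 0.4352
H' = H/60 = 72/60 ≈ 1.2000; X = C×(1-|H' mod 2 - 1|) = 0.34816
m = L - C/2 = 0.34 - 0.2176 = 0.1224
Sector ⌊H'⌋ = 1 → (R',G',B') = (0.34816, 0.4352, 0.0)
RGB = ((R'+m)×255, (G'+m)×255, (B'+m)×255) = (119.9928, 142.188, 31.212)
Round half up → RGB(120, 142, 31)


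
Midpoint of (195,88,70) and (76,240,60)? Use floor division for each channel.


Midpoint: each channel = ⌊(C₁+C₂)/2⌋
R: ⌊(195+76)/2⌋ = 135
G: ⌊(88+240)/2⌋ = 164
B: ⌊(70+60)/2⌋ = 65
= RGB(135, 164, 65)


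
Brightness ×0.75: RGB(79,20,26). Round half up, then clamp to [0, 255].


Multiply each channel by 0.75, round half up, clamp to [0, 255]
R: 79×0.75 = 59.25 → round → 59
G: 20×0.75 = 15
B: 26×0.75 = 19.5 → round → 20
= RGB(59, 15, 20)


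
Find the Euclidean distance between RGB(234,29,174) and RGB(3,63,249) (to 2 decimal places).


d = √[(R₁-R₂)² + (G₁-G₂)² + (B₁-B₂)²]
d = √[(234-3)² + (29-63)² + (174-249)²]
d = √[53361 + 1156 + 5625]
d = √60142
d ≈ 245.24


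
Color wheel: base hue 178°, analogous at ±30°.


Base hue: 178°
Left analog: (178 - 30) mod 360 = 148°
Right analog: (178 + 30) mod 360 = 208°
Analogous hues = 148° and 208°


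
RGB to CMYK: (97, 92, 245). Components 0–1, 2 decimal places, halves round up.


R'=97/255≈0.3804, G'=92/255≈0.3608, B'=245/255≈0.9608
K = 1 - max(R',G',B') = 1 - 245/255 = 10/255 = 0.03921… → 0.04
(1-R'-K)/(1-K) simplifies to (max-R)/max with max = 245:
C = (245-97)/245 = 148/245 = 0.60408… → 0.60
M = (245-92)/245 = 153/245 = 0.62448… → 0.62
Y = (245-245)/245 = 0/245 = 0 → 0.00
= CMYK(0.60, 0.62, 0.00, 0.04)


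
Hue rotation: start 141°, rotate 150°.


New hue = (H + rotation) mod 360
New hue = (141 + 150) mod 360
= 291 mod 360
= 291°


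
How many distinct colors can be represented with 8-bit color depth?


Colors = 2^bits = 2^8
= 256 colors


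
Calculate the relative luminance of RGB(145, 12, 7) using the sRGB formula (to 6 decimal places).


Linearize each channel (sRGB transfer function): c = v/255; c_lin = c/12.92 if c ≤ 0.04045, else ((c+0.055)/1.055)^2.4
  R: 145/255 ≈ 0.568627 > 0.04045 → ((0.568627+0.055)/1.055)^2.4 ≈ 0.283149
  G: 12/255 ≈ 0.047059 > 0.04045 → ((0.047059+0.055)/1.055)^2.4 ≈ 0.003677
  B: 7/255 ≈ 0.027451 ≤ 0.04045 → 0.027451/12.92 ≈ 0.002125
R_lin = 0.283149, G_lin = 0.003677, B_lin = 0.002125
L = 0.2126×R + 0.7152×G + 0.0722×B
L = 0.2126×0.283149 + 0.7152×0.003677 + 0.0722×0.002125
L ≈ 0.062980


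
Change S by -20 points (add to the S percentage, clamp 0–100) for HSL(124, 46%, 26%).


Original S = 46%
Adjustment = -20 percentage points
New S = 46 + (-20) = 26
Clamp to [0, 100] → 26
= HSL(124°, 26%, 26%)


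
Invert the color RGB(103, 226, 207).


Invert: (255-R, 255-G, 255-B)
R: 255-103 = 152
G: 255-226 = 29
B: 255-207 = 48
= RGB(152, 29, 48)


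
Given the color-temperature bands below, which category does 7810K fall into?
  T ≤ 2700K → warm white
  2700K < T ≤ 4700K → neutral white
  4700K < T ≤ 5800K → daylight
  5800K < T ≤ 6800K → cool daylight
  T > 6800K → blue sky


Temperature: 7810K
7810K > 6800K → blue sky
Classification: blue sky


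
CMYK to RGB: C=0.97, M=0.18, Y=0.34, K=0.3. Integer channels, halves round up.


R = 255 × (1-C) × (1-K) = 255 × 0.03 × 0.70 = 5.355 → 5
G = 255 × (1-M) × (1-K) = 255 × 0.82 × 0.70 = 146.37 → 146
B = 255 × (1-Y) × (1-K) = 255 × 0.66 × 0.70 = 117.81 → 118
= RGB(5, 146, 118)


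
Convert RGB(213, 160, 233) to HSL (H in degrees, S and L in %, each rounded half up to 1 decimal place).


Normalize: R'=213/255≈0.8353, G'=160/255≈0.6275, B'=233/255≈0.9137
Max=233/255, Min=160/255, Δ=Max-Min=73/255
L = (Max+Min)/2 = (233+160)/510 = 393/510 = 0.77058… → L = 77.1%
L > 0.5 → S = Δ/(2-Max-Min) = 73/(510-233-160) = 73/117 = 0.62393… → S = 62.4%
(the 1/255 factors cancel in S and H, so raw channel differences can be used)
Max is B' → H = 60 × ((R-G)/Δ + 4) = 60 × ((213-160)/73 + 4)
  53/73 + 4 = 0.7260… + 4 = 4.7260…
  H = 60 × 4.7260… = 283.561…° → H = 283.6°
= HSL(283.6°, 62.4%, 77.1%)


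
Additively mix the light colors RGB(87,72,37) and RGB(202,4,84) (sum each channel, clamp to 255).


Additive: each channel = min(255, C₁+C₂)
R: 87+202 = 289 → 255
G: 72+4 = 76 → 76
B: 37+84 = 121 → 121
= RGB(255, 76, 121)


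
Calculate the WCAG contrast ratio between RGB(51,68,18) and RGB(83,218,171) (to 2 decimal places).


Linearize each sRGB channel c=v/255: c/12.92 if c ≤ 0.04045 else ((c+0.055)/1.055)^2.4
L = 0.2126×R_lin + 0.7152×G_lin + 0.0722×B_lin
Color 1 (51,68,18):
  R=51: 51/255≈0.2000 > 0.04045 → ((0.2000+0.055)/1.055)^2.4 ≈ 0.03310
  G=68: 68/255≈0.2667 > 0.04045 → ((0.2667+0.055)/1.055)^2.4 ≈ 0.05781
  B=18: 18/255≈0.0706 > 0.04045 → ((0.0706+0.055)/1.055)^2.4 ≈ 0.00605
  L1 = 0.2126×0.03310 + 0.7152×0.05781 + 0.0722×0.00605 ≈ 0.04882
Color 2 (83,218,171):
  R=83: 83/255≈0.3255 > 0.04045 → ((0.3255+0.055)/1.055)^2.4 ≈ 0.08650
  G=218: 218/255≈0.8549 > 0.04045 → ((0.8549+0.055)/1.055)^2.4 ≈ 0.70110
  B=171: 171/255≈0.6706 > 0.04045 → ((0.6706+0.055)/1.055)^2.4 ≈ 0.40724
  L2 = 0.2126×0.08650 + 0.7152×0.70110 + 0.0722×0.40724 ≈ 0.54922
Lighter = 0.54922, Darker = 0.04882
Ratio = (L_lighter + 0.05) / (L_darker + 0.05)
Ratio = (0.54922 + 0.05) / (0.04882 + 0.05) = 0.59922 / 0.09882 ≈ 6.0639
Ratio ≈ 6.06:1


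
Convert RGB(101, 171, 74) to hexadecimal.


R = 101 → 65 (hex)
G = 171 → AB (hex)
B = 74 → 4A (hex)
Hex = #65AB4A


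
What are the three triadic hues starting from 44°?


Triadic: equally spaced at 120° intervals
H1 = 44°
H2 = (44 + 120) mod 360 = 164°
H3 = (44 + 240) mod 360 = 284°
Triadic = 44°, 164°, 284°


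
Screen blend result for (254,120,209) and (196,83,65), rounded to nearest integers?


Screen: C = 255 - (255-A)×(255-B)/255, rounded to nearest integer
R: 255 - (255-254)×(255-196)/255 = 255 - 59/255 ≈ 255 - 0.231 = 254.769 → 255
G: 255 - (255-120)×(255-83)/255 = 255 - 23220/255 ≈ 255 - 91.059 = 163.941 → 164
B: 255 - (255-209)×(255-65)/255 = 255 - 8740/255 ≈ 255 - 34.275 = 220.725 → 221
= RGB(255, 164, 221)


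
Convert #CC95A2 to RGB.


CC → 204 (R)
95 → 149 (G)
A2 → 162 (B)
= RGB(204, 149, 162)


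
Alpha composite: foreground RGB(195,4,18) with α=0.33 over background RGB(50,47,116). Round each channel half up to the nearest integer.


C = α×F + (1-α)×B, with 1-α = 0.67
R: 0.33×195 + 0.67×50 = 64.35 + 33.50 = 97.85 → 98
G: 0.33×4 + 0.67×47 = 1.32 + 31.49 = 32.81 → 33
B: 0.33×18 + 0.67×116 = 5.94 + 77.72 = 83.66 → 84
= RGB(98, 33, 84)


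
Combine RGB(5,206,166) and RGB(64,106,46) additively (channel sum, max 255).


Additive: each channel = min(255, C₁+C₂)
R: 5+64 = 69 → 69
G: 206+106 = 312 → 255
B: 166+46 = 212 → 212
= RGB(69, 255, 212)


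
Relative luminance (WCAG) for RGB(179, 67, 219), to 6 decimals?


Linearize each channel (sRGB transfer function): c = v/255; c_lin = c/12.92 if c ≤ 0.04045, else ((c+0.055)/1.055)^2.4
  R: 179/255 ≈ 0.701961 > 0.04045 → ((0.701961+0.055)/1.055)^2.4 ≈ 0.450786
  G: 67/255 ≈ 0.262745 > 0.04045 → ((0.262745+0.055)/1.055)^2.4 ≈ 0.056128
  B: 219/255 ≈ 0.858824 > 0.04045 → ((0.858824+0.055)/1.055)^2.4 ≈ 0.708376
R_lin = 0.450786, G_lin = 0.056128, B_lin = 0.708376
L = 0.2126×R + 0.7152×G + 0.0722×B
L = 0.2126×0.450786 + 0.7152×0.056128 + 0.0722×0.708376
L ≈ 0.187125


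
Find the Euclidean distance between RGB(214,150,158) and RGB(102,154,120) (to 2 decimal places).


d = √[(R₁-R₂)² + (G₁-G₂)² + (B₁-B₂)²]
d = √[(214-102)² + (150-154)² + (158-120)²]
d = √[12544 + 16 + 1444]
d = √14004
d ≈ 118.34


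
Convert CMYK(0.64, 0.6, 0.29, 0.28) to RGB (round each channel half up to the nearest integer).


R = 255 × (1-C) × (1-K) = 255 × 0.36 × 0.72 = 66.096 → 66
G = 255 × (1-M) × (1-K) = 255 × 0.40 × 0.72 = 73.44 → 73
B = 255 × (1-Y) × (1-K) = 255 × 0.71 × 0.72 = 130.356 → 130
= RGB(66, 73, 130)


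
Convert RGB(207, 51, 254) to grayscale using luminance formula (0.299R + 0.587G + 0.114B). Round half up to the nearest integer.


Gray = 0.299×R + 0.587×G + 0.114×B
Gray = 0.299×207 + 0.587×51 + 0.114×254
Gray = 61.893 + 29.937 + 28.956
Gray = 120.786 → round half up → 121
Gray = 121


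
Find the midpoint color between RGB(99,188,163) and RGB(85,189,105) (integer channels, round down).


Midpoint: each channel = ⌊(C₁+C₂)/2⌋
R: ⌊(99+85)/2⌋ = 92
G: ⌊(188+189)/2⌋ = 188
B: ⌊(163+105)/2⌋ = 134
= RGB(92, 188, 134)


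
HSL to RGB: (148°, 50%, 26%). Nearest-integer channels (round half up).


H=148°, S=0.50, L=0.26
C = (1-|2L-1|)×S = (1-|-0.48|)×0.50 = 0.26
H' = H/60 = 148/60 ≈ 2.4667; X = C×(1-|H' mod 2 - 1|) ≈ 0.1213
m = L - C/2 = 0.26 - 0.13 = 0.13
Sector ⌊H'⌋ = 2 → (R',G',B') = (0.0, 0.26, ≈0.1213)
RGB = ((R'+m)×255, (G'+m)×255, (B'+m)×255) = (33.15, 99.45, 64.09)
Round half up → RGB(33, 99, 64)


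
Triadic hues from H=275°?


Triadic: equally spaced at 120° intervals
H1 = 275°
H2 = (275 + 120) mod 360 = 35°
H3 = (275 + 240) mod 360 = 155°
Triadic = 275°, 35°, 155°


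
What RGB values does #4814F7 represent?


48 → 72 (R)
14 → 20 (G)
F7 → 247 (B)
= RGB(72, 20, 247)


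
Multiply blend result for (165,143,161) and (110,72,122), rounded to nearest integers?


Multiply: C = A×B/255, rounded to nearest integer
R: 165×110/255 = 18150/255 ≈ 71.176 → 71
G: 143×72/255 = 10296/255 ≈ 40.376 → 40
B: 161×122/255 = 19642/255 ≈ 77.027 → 77
= RGB(71, 40, 77)


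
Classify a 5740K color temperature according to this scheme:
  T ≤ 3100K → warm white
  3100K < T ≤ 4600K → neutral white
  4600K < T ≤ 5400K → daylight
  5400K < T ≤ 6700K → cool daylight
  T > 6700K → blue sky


Temperature: 5740K
5400K < 5740K ≤ 6700K → cool daylight
Classification: cool daylight


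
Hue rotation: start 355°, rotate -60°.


New hue = (H + rotation) mod 360
New hue = (355 -60) mod 360
= 295 mod 360
= 295°


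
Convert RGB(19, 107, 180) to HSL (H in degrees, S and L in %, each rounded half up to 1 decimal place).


Normalize: R'=19/255≈0.0745, G'=107/255≈0.4196, B'=180/255≈0.7059
Max=180/255, Min=19/255, Δ=Max-Min=161/255
L = (Max+Min)/2 = (180+19)/510 = 199/510 = 0.39019… → L = 39.0%
L ≤ 0.5 → S = Δ/(Max+Min) = 161/(180+19) = 161/199 = 0.80904… → S = 80.9%
(the 1/255 factors cancel in S and H, so raw channel differences can be used)
Max is B' → H = 60 × ((R-G)/Δ + 4) = 60 × ((19-107)/161 + 4)
  -88/161 + 4 = -0.5465… + 4 = 3.4534…
  H = 60 × 3.4534… = 207.204…° → H = 207.2°
= HSL(207.2°, 80.9%, 39.0%)


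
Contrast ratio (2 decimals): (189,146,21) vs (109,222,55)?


Linearize each sRGB channel c=v/255: c/12.92 if c ≤ 0.04045 else ((c+0.055)/1.055)^2.4
L = 0.2126×R_lin + 0.7152×G_lin + 0.0722×B_lin
Color 1 (189,146,21):
  R=189: 189/255≈0.7412 > 0.04045 → ((0.7412+0.055)/1.055)^2.4 ≈ 0.50888
  G=146: 146/255≈0.5725 > 0.04045 → ((0.5725+0.055)/1.055)^2.4 ≈ 0.28744
  B=21: 21/255≈0.0824 > 0.04045 → ((0.0824+0.055)/1.055)^2.4 ≈ 0.00750
  L1 = 0.2126×0.50888 + 0.7152×0.28744 + 0.0722×0.00750 ≈ 0.31431
Color 2 (109,222,55):
  R=109: 109/255≈0.4275 > 0.04045 → ((0.4275+0.055)/1.055)^2.4 ≈ 0.15293
  G=222: 222/255≈0.8706 > 0.04045 → ((0.8706+0.055)/1.055)^2.4 ≈ 0.73046
  B=55: 55/255≈0.2157 > 0.04045 → ((0.2157+0.055)/1.055)^2.4 ≈ 0.03820
  L2 = 0.2126×0.15293 + 0.7152×0.73046 + 0.0722×0.03820 ≈ 0.55770
Lighter = 0.55770, Darker = 0.31431
Ratio = (L_lighter + 0.05) / (L_darker + 0.05)
Ratio = (0.55770 + 0.05) / (0.31431 + 0.05) = 0.60770 / 0.36431 ≈ 1.6681
Ratio ≈ 1.67:1


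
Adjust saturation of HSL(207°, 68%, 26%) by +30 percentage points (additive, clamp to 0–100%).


Original S = 68%
Adjustment = +30 percentage points
New S = 68 + (30) = 98
Clamp to [0, 100] → 98
= HSL(207°, 98%, 26%)


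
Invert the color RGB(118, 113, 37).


Invert: (255-R, 255-G, 255-B)
R: 255-118 = 137
G: 255-113 = 142
B: 255-37 = 218
= RGB(137, 142, 218)


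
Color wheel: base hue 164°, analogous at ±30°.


Base hue: 164°
Left analog: (164 - 30) mod 360 = 134°
Right analog: (164 + 30) mod 360 = 194°
Analogous hues = 134° and 194°


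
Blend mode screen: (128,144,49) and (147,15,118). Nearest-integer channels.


Screen: C = 255 - (255-A)×(255-B)/255, rounded to nearest integer
R: 255 - (255-128)×(255-147)/255 = 255 - 13716/255 ≈ 255 - 53.788 = 201.212 → 201
G: 255 - (255-144)×(255-15)/255 = 255 - 26640/255 ≈ 255 - 104.471 = 150.529 → 151
B: 255 - (255-49)×(255-118)/255 = 255 - 28222/255 ≈ 255 - 110.675 = 144.325 → 144
= RGB(201, 151, 144)


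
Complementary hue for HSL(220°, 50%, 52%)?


Complement = opposite side of color wheel = hue + 180°
H' = (220 + 180) mod 360 = 40°
S and L unchanged.
= HSL(40°, 50%, 52%)


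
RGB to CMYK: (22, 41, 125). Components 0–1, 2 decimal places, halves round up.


R'=22/255≈0.0863, G'=41/255≈0.1608, B'=125/255≈0.4902
K = 1 - max(R',G',B') = 1 - 125/255 = 130/255 = 0.50980… → 0.51
(1-R'-K)/(1-K) simplifies to (max-R)/max with max = 125:
C = (125-22)/125 = 103/125 = 0.824 → 0.82
M = (125-41)/125 = 84/125 = 0.672 → 0.67
Y = (125-125)/125 = 0/125 = 0 → 0.00
= CMYK(0.82, 0.67, 0.00, 0.51)


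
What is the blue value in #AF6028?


Color: #AF6028
R = AF = 175
G = 60 = 96
B = 28 = 40
Blue = 40


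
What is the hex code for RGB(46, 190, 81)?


R = 46 → 2E (hex)
G = 190 → BE (hex)
B = 81 → 51 (hex)
Hex = #2EBE51


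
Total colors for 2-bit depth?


Colors = 2^bits = 2^2
= 4 colors


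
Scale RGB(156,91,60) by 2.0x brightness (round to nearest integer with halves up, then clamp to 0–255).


Multiply each channel by 2.0, round half up, clamp to [0, 255]
R: 156×2.0 = 312 → clamp → 255
G: 91×2.0 = 182
B: 60×2.0 = 120
= RGB(255, 182, 120)


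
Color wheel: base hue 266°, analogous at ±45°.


Base hue: 266°
Left analog: (266 - 45) mod 360 = 221°
Right analog: (266 + 45) mod 360 = 311°
Analogous hues = 221° and 311°


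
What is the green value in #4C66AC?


Color: #4C66AC
R = 4C = 76
G = 66 = 102
B = AC = 172
Green = 102


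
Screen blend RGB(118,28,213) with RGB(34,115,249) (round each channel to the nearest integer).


Screen: C = 255 - (255-A)×(255-B)/255, rounded to nearest integer
R: 255 - (255-118)×(255-34)/255 = 255 - 30277/255 ≈ 255 - 118.733 = 136.267 → 136
G: 255 - (255-28)×(255-115)/255 = 255 - 31780/255 ≈ 255 - 124.627 = 130.373 → 130
B: 255 - (255-213)×(255-249)/255 = 255 - 252/255 ≈ 255 - 0.988 = 254.012 → 254
= RGB(136, 130, 254)


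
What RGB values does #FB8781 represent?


FB → 251 (R)
87 → 135 (G)
81 → 129 (B)
= RGB(251, 135, 129)


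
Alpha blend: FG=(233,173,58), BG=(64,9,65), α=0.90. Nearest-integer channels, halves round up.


C = α×F + (1-α)×B, with 1-α = 0.10
R: 0.90×233 + 0.10×64 = 209.70 + 6.40 = 216.10 → 216
G: 0.90×173 + 0.10×9 = 155.70 + 0.90 = 156.60 → 157
B: 0.90×58 + 0.10×65 = 52.20 + 6.50 = 58.70 → 59
= RGB(216, 157, 59)


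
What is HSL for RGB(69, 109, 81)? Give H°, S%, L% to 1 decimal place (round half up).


Normalize: R'=69/255≈0.2706, G'=109/255≈0.4275, B'=81/255≈0.3176
Max=109/255, Min=69/255, Δ=Max-Min=40/255
L = (Max+Min)/2 = (109+69)/510 = 178/510 = 0.34901… → L = 34.9%
L ≤ 0.5 → S = Δ/(Max+Min) = 40/(109+69) = 40/178 = 0.22471… → S = 22.5%
(the 1/255 factors cancel in S and H, so raw channel differences can be used)
Max is G' → H = 60 × ((B-R)/Δ + 2) = 60 × ((81-69)/40 + 2)
  12/40 + 2 = 0.3 + 2 = 2.3
  H = 60 × 2.3 = 138° → H = 138.0°
= HSL(138.0°, 22.5%, 34.9%)


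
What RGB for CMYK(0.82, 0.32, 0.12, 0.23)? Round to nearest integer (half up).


R = 255 × (1-C) × (1-K) = 255 × 0.18 × 0.77 = 35.343 → 35
G = 255 × (1-M) × (1-K) = 255 × 0.68 × 0.77 = 133.518 → 134
B = 255 × (1-Y) × (1-K) = 255 × 0.88 × 0.77 = 172.788 → 173
= RGB(35, 134, 173)


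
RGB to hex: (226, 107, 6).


R = 226 → E2 (hex)
G = 107 → 6B (hex)
B = 6 → 06 (hex)
Hex = #E26B06


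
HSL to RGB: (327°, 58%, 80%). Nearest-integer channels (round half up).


H=327°, S=0.58, L=0.80
C = (1-|2L-1|)×S = (1-|0.60|)×0.58 = 0.232
H' = H/60 = 327/60 ≈ 5.4500; X = C×(1-|H' mod 2 - 1|) = 0.1276
m = L - C/2 = 0.80 - 0.116 = 0.684
Sector ⌊H'⌋ = 5 → (R',G',B') = (0.232, 0.0, 0.1276)
RGB = ((R'+m)×255, (G'+m)×255, (B'+m)×255) = (233.58, 174.42, 206.958)
Round half up → RGB(234, 174, 207)


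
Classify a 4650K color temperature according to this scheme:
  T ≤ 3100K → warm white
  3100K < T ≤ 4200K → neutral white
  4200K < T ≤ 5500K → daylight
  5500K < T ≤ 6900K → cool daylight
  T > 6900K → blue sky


Temperature: 4650K
4200K < 4650K ≤ 5500K → daylight
Classification: daylight


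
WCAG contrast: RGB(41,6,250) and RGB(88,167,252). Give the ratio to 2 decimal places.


Linearize each sRGB channel c=v/255: c/12.92 if c ≤ 0.04045 else ((c+0.055)/1.055)^2.4
L = 0.2126×R_lin + 0.7152×G_lin + 0.0722×B_lin
Color 1 (41,6,250):
  R=41: 41/255≈0.1608 > 0.04045 → ((0.1608+0.055)/1.055)^2.4 ≈ 0.02217
  G=6: 6/255≈0.0235 ≤ 0.04045 → 0.0235/12.92 ≈ 0.00182
  B=250: 250/255≈0.9804 > 0.04045 → ((0.9804+0.055)/1.055)^2.4 ≈ 0.95597
  L1 = 0.2126×0.02217 + 0.7152×0.00182 + 0.0722×0.95597 ≈ 0.07504
Color 2 (88,167,252):
  R=88: 88/255≈0.3451 > 0.04045 → ((0.3451+0.055)/1.055)^2.4 ≈ 0.09759
  G=167: 167/255≈0.6549 > 0.04045 → ((0.6549+0.055)/1.055)^2.4 ≈ 0.38643
  B=252: 252/255≈0.9882 > 0.04045 → ((0.9882+0.055)/1.055)^2.4 ≈ 0.97345
  L2 = 0.2126×0.09759 + 0.7152×0.38643 + 0.0722×0.97345 ≈ 0.36740
Lighter = 0.36740, Darker = 0.07504
Ratio = (L_lighter + 0.05) / (L_darker + 0.05)
Ratio = (0.36740 + 0.05) / (0.07504 + 0.05) = 0.41740 / 0.12504 ≈ 3.3382
Ratio ≈ 3.34:1


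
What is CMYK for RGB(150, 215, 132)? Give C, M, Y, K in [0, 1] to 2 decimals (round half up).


R'=150/255≈0.5882, G'=215/255≈0.8431, B'=132/255≈0.5176
K = 1 - max(R',G',B') = 1 - 215/255 = 40/255 = 0.15686… → 0.16
(1-R'-K)/(1-K) simplifies to (max-R)/max with max = 215:
C = (215-150)/215 = 65/215 = 0.30232… → 0.30
M = (215-215)/215 = 0/215 = 0 → 0.00
Y = (215-132)/215 = 83/215 = 0.38604… → 0.39
= CMYK(0.30, 0.00, 0.39, 0.16)


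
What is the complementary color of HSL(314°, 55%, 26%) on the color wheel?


Complement = opposite side of color wheel = hue + 180°
H' = (314 + 180) mod 360 = 134°
S and L unchanged.
= HSL(134°, 55%, 26%)


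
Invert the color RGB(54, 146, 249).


Invert: (255-R, 255-G, 255-B)
R: 255-54 = 201
G: 255-146 = 109
B: 255-249 = 6
= RGB(201, 109, 6)


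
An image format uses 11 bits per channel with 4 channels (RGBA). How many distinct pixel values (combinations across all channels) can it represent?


Total bits = 11 bits/channel × 4 channels = 44 bits
Distinct pixel values = 2^44
= 17,592,186,044,416 pixel values


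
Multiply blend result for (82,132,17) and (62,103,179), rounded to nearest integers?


Multiply: C = A×B/255, rounded to nearest integer
R: 82×62/255 = 5084/255 ≈ 19.937 → 20
G: 132×103/255 = 13596/255 ≈ 53.318 → 53
B: 17×179/255 = 3043/255 ≈ 11.933 → 12
= RGB(20, 53, 12)


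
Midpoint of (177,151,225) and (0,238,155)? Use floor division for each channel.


Midpoint: each channel = ⌊(C₁+C₂)/2⌋
R: ⌊(177+0)/2⌋ = 88
G: ⌊(151+238)/2⌋ = 194
B: ⌊(225+155)/2⌋ = 190
= RGB(88, 194, 190)


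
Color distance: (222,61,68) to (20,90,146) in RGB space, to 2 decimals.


d = √[(R₁-R₂)² + (G₁-G₂)² + (B₁-B₂)²]
d = √[(222-20)² + (61-90)² + (68-146)²]
d = √[40804 + 841 + 6084]
d = √47729
d ≈ 218.47


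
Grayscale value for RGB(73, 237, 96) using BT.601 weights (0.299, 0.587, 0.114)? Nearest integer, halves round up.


Gray = 0.299×R + 0.587×G + 0.114×B
Gray = 0.299×73 + 0.587×237 + 0.114×96
Gray = 21.827 + 139.119 + 10.944
Gray = 171.890 → round half up → 172
Gray = 172


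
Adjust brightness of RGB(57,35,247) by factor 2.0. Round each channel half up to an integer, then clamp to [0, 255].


Multiply each channel by 2.0, round half up, clamp to [0, 255]
R: 57×2.0 = 114
G: 35×2.0 = 70
B: 247×2.0 = 494 → clamp → 255
= RGB(114, 70, 255)


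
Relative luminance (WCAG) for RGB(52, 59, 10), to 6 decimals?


Linearize each channel (sRGB transfer function): c = v/255; c_lin = c/12.92 if c ≤ 0.04045, else ((c+0.055)/1.055)^2.4
  R: 52/255 ≈ 0.203922 > 0.04045 → ((0.203922+0.055)/1.055)^2.4 ≈ 0.034340
  G: 59/255 ≈ 0.231373 > 0.04045 → ((0.231373+0.055)/1.055)^2.4 ≈ 0.043735
  B: 10/255 ≈ 0.039216 ≤ 0.04045 → 0.039216/12.92 ≈ 0.003035
R_lin = 0.034340, G_lin = 0.043735, B_lin = 0.003035
L = 0.2126×R + 0.7152×G + 0.0722×B
L = 0.2126×0.034340 + 0.7152×0.043735 + 0.0722×0.003035
L ≈ 0.038799


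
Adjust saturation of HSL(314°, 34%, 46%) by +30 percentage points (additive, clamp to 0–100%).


Original S = 34%
Adjustment = +30 percentage points
New S = 34 + (30) = 64
Clamp to [0, 100] → 64
= HSL(314°, 64%, 46%)


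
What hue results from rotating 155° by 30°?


New hue = (H + rotation) mod 360
New hue = (155 + 30) mod 360
= 185 mod 360
= 185°


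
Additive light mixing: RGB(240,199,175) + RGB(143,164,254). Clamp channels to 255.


Additive: each channel = min(255, C₁+C₂)
R: 240+143 = 383 → 255
G: 199+164 = 363 → 255
B: 175+254 = 429 → 255
= RGB(255, 255, 255)


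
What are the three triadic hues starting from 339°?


Triadic: equally spaced at 120° intervals
H1 = 339°
H2 = (339 + 120) mod 360 = 99°
H3 = (339 + 240) mod 360 = 219°
Triadic = 339°, 99°, 219°


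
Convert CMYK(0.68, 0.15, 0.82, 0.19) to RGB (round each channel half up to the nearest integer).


R = 255 × (1-C) × (1-K) = 255 × 0.32 × 0.81 = 66.096 → 66
G = 255 × (1-M) × (1-K) = 255 × 0.85 × 0.81 = 175.5675 → 176
B = 255 × (1-Y) × (1-K) = 255 × 0.18 × 0.81 = 37.179 → 37
= RGB(66, 176, 37)


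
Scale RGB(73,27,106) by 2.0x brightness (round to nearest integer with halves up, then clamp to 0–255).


Multiply each channel by 2.0, round half up, clamp to [0, 255]
R: 73×2.0 = 146
G: 27×2.0 = 54
B: 106×2.0 = 212
= RGB(146, 54, 212)


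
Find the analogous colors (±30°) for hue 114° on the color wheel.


Base hue: 114°
Left analog: (114 - 30) mod 360 = 84°
Right analog: (114 + 30) mod 360 = 144°
Analogous hues = 84° and 144°
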